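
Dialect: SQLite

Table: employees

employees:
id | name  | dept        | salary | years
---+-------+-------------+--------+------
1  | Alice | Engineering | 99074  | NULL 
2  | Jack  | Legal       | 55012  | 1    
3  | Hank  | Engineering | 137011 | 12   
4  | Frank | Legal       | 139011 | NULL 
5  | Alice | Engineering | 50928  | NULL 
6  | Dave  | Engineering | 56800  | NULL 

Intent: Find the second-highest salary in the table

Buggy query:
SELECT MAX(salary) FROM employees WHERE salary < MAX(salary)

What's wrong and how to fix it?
Bug: The inner MAX is an aggregate inside WHERE, which is not allowed

Fix: Put the inner MAX in a scalar subquery

Corrected query:
SELECT MAX(salary) FROM employees WHERE salary < (SELECT MAX(salary) FROM employees)

Result:
MAX(salary)
-----------
137011     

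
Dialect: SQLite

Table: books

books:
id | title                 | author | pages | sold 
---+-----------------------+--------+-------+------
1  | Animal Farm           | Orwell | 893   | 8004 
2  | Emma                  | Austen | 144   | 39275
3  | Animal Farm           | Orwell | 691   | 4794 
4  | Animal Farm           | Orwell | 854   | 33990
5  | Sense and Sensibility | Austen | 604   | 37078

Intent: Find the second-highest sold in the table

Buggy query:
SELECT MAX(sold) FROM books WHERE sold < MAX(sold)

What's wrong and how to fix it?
Bug: The inner MAX is an aggregate inside WHERE, which is not allowed

Fix: Put the inner MAX in a scalar subquery

Corrected query:
SELECT MAX(sold) FROM books WHERE sold < (SELECT MAX(sold) FROM books)

Result:
MAX(sold)
---------
37078    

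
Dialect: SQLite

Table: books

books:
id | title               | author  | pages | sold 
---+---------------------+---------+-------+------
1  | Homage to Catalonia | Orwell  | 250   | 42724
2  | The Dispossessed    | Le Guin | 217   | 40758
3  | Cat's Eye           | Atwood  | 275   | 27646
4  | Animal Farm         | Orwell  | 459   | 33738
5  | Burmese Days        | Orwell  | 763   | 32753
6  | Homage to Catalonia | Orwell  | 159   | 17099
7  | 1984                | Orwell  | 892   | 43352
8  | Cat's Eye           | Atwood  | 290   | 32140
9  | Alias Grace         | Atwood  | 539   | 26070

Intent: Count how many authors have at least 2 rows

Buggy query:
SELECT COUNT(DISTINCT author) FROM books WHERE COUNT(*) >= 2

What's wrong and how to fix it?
Bug: COUNT(*) cannot appear in WHERE; the per-group count doesn't exist yet

Fix: Group first with HAVING COUNT(*) >= 2, then COUNT the resulting groups

Corrected query:
SELECT COUNT(*) FROM (SELECT author FROM books GROUP BY author HAVING COUNT(*) >= 2)

Result:
COUNT(*)
--------
2       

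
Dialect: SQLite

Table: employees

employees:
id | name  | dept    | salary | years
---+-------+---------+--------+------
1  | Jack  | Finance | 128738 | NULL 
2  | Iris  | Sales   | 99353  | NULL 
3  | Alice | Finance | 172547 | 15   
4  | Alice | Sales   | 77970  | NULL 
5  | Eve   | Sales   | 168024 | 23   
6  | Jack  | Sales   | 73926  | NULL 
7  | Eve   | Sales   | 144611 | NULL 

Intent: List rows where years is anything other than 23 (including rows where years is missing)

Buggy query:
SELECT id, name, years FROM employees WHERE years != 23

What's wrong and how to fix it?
Bug: 'years != 23' is unknown when years is NULL, so NULL rows are silently excluded

Fix: Handle NULL separately with IS NULL alongside the inequality

Corrected query:
SELECT id, name, years FROM employees WHERE years != 23 OR years IS NULL

Result:
id | name  | years
---+-------+------
1  | Jack  | NULL 
2  | Iris  | NULL 
3  | Alice | 15   
4  | Alice | NULL 
6  | Jack  | NULL 
7  | Eve   | NULL 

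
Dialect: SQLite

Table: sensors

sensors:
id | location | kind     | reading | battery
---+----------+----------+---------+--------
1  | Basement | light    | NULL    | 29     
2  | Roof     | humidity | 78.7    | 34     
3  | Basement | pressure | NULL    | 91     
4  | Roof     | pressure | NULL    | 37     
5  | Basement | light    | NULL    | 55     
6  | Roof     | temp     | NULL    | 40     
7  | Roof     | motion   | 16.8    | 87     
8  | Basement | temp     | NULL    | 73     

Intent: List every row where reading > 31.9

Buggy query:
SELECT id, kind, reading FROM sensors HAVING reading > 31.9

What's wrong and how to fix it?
Bug: HAVING filters the output of aggregation, but this query has no GROUP BY and no aggregate functions, so SQLite rejects it (HAVING clause on a non-aggregate query); the condition here is per row

Fix: Replace HAVING with WHERE since the condition applies to individual rows

Corrected query:
SELECT id, kind, reading FROM sensors WHERE reading > 31.9

Result:
id | kind     | reading
---+----------+--------
2  | humidity | 78.7   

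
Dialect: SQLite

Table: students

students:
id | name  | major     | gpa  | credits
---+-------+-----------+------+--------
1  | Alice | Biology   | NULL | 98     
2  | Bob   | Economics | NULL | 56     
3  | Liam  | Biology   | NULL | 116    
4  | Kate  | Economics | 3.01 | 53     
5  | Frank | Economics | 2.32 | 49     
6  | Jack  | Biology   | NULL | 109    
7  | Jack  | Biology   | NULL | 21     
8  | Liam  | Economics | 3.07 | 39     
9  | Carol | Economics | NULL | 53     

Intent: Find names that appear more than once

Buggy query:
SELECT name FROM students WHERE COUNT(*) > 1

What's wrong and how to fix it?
Bug: COUNT(*) is an aggregate and cannot be used in WHERE

Fix: GROUP BY name, then filter groups with HAVING COUNT(*) > 1

Corrected query:
SELECT name FROM students GROUP BY name HAVING COUNT(*) > 1

Result:
name
----
Jack
Liam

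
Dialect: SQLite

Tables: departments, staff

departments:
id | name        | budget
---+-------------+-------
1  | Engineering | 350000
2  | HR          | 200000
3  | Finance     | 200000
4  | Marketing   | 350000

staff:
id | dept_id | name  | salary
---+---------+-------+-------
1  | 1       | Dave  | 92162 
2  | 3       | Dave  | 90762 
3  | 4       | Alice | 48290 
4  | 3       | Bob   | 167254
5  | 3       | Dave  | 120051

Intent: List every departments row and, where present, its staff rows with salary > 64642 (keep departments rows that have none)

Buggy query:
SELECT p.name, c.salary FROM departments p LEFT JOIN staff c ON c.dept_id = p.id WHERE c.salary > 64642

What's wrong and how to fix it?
Bug: A WHERE condition on the right-hand table after LEFT JOIN drops unmatched parents

Fix: Put 'c.salary > 64642' in the JOIN's ON clause instead of WHERE

Corrected query:
SELECT p.name, c.salary FROM departments p LEFT JOIN staff c ON c.dept_id = p.id AND c.salary > 64642

Result:
name        | salary
------------+-------
Engineering | 92162 
HR          | NULL  
Finance     | 90762 
Finance     | 120051
Finance     | 167254
Marketing   | NULL  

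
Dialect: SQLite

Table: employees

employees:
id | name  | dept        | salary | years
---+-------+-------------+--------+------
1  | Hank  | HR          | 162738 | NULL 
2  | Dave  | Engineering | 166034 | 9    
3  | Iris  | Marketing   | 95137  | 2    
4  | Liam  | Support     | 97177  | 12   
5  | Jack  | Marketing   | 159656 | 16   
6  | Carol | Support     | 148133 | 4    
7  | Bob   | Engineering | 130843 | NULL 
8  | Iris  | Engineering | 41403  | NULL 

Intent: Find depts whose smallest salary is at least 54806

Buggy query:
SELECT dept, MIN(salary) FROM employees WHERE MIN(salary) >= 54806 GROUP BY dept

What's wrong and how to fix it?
Bug: MIN() in WHERE is a misuse of aggregate

Fix: Replace WHERE with HAVING after the GROUP BY

Corrected query:
SELECT dept, MIN(salary) FROM employees GROUP BY dept HAVING MIN(salary) >= 54806

Result:
dept      | MIN(salary)
----------+------------
HR        | 162738     
Marketing | 95137      
Support   | 97177      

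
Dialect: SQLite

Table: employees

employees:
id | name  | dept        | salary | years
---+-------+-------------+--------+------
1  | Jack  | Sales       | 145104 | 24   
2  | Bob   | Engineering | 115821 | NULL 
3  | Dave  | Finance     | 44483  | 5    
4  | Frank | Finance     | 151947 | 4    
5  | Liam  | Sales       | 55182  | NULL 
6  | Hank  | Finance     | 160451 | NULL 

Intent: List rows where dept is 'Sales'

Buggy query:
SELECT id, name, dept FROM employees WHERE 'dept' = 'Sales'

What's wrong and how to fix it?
Bug: Single quotes denote string literals in SQL; the column name is being compared as a constant string

Fix: Remove the quotes around the column name (or use double quotes for an identifier)

Corrected query:
SELECT id, name, dept FROM employees WHERE dept = 'Sales'

Result:
id | name | dept 
---+------+------
1  | Jack | Sales
5  | Liam | Sales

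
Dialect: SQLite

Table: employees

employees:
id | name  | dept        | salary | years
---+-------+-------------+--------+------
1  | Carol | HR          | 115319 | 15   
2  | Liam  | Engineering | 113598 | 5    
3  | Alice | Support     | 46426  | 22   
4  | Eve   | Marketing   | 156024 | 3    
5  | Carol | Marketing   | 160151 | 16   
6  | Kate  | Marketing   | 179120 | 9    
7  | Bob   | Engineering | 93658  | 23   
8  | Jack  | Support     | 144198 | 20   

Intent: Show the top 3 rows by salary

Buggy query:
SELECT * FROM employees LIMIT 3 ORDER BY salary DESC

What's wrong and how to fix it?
Bug: ORDER BY cannot follow LIMIT; LIMIT is the final clause

Fix: Swap the clauses: ORDER BY first, then LIMIT

Corrected query:
SELECT * FROM employees ORDER BY salary DESC LIMIT 3

Result:
id | name  | dept      | salary | years
---+-------+-----------+--------+------
6  | Kate  | Marketing | 179120 | 9    
5  | Carol | Marketing | 160151 | 16   
4  | Eve   | Marketing | 156024 | 3    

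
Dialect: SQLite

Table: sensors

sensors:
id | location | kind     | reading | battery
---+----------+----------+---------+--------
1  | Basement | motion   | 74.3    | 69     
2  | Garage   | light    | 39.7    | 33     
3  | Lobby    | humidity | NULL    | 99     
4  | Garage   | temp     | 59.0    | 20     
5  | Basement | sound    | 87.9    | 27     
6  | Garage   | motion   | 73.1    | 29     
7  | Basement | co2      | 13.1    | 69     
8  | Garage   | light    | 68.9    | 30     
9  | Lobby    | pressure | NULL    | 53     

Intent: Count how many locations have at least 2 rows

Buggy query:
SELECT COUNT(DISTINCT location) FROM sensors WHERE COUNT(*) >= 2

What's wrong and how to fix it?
Bug: WHERE filters individual rows, not groups, so a group-level COUNT is invalid there

Fix: Group first with HAVING COUNT(*) >= 2, then COUNT the resulting groups

Corrected query:
SELECT COUNT(*) FROM (SELECT location FROM sensors GROUP BY location HAVING COUNT(*) >= 2)

Result:
COUNT(*)
--------
3       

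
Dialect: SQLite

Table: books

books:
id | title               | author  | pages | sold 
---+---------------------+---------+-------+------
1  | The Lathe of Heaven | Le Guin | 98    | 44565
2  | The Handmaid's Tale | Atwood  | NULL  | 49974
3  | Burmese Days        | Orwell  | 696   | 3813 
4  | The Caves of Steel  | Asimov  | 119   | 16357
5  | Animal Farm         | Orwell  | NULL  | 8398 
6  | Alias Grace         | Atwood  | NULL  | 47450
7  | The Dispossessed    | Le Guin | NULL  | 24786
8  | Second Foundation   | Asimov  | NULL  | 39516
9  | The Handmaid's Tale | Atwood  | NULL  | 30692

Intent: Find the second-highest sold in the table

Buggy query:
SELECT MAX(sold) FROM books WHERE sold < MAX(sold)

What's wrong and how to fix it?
Bug: MAX(sold) on the right of the comparison is an aggregate-in-WHERE error

Fix: Compute the overall MAX in a subquery, then take MAX of rows below it

Corrected query:
SELECT MAX(sold) FROM books WHERE sold < (SELECT MAX(sold) FROM books)

Result:
MAX(sold)
---------
47450    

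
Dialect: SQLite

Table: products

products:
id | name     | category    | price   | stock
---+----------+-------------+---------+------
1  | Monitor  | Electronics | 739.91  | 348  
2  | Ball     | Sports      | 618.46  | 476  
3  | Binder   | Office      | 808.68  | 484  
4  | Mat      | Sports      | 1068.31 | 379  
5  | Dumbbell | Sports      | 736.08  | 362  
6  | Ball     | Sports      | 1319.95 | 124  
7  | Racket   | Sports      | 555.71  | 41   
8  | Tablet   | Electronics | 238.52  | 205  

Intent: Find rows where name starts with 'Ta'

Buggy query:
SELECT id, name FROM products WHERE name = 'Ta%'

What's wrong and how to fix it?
Bug: '=' compares the literal string including the % character; pattern matching needs LIKE

Fix: Replace '=' with LIKE so 'Ta%' is treated as a pattern

Corrected query:
SELECT id, name FROM products WHERE name LIKE 'Ta%'

Result:
id | name  
---+-------
8  | Tablet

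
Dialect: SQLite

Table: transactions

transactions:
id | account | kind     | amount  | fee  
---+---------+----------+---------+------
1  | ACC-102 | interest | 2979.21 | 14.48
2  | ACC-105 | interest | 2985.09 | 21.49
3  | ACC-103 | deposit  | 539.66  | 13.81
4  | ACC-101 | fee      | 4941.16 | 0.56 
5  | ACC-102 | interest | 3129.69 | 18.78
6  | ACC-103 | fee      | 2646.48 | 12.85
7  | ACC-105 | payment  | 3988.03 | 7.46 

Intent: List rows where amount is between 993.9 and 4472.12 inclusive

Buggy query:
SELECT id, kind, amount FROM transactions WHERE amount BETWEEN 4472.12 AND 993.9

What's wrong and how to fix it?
Bug: BETWEEN expects the lower bound first; with 4472.12 AND 993.9 the range is empty

Fix: Write BETWEEN 993.9 AND 4472.12

Corrected query:
SELECT id, kind, amount FROM transactions WHERE amount BETWEEN 993.9 AND 4472.12

Result:
id | kind     | amount 
---+----------+--------
1  | interest | 2979.21
2  | interest | 2985.09
5  | interest | 3129.69
6  | fee      | 2646.48
7  | payment  | 3988.03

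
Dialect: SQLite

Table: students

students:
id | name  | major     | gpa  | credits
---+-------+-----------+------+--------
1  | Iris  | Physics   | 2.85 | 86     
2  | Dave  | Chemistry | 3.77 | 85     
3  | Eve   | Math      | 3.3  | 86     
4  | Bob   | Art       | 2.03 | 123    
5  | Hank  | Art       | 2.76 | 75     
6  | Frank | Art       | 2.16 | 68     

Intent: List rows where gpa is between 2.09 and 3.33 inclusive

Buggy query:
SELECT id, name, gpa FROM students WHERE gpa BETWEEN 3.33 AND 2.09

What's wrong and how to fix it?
Bug: The bounds are reversed; BETWEEN a AND b requires a <= b to match anything

Fix: Write BETWEEN 2.09 AND 3.33

Corrected query:
SELECT id, name, gpa FROM students WHERE gpa BETWEEN 2.09 AND 3.33

Result:
id | name  | gpa 
---+-------+-----
1  | Iris  | 2.85
3  | Eve   | 3.3 
5  | Hank  | 2.76
6  | Frank | 2.16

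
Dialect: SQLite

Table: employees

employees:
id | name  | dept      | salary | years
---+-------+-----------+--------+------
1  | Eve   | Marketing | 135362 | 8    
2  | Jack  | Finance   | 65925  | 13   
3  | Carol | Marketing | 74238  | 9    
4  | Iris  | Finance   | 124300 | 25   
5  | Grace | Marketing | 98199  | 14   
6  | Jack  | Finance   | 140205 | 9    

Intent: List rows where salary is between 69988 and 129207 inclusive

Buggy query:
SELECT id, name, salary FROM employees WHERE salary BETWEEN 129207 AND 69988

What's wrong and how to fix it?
Bug: BETWEEN expects the lower bound first; with 129207 AND 69988 the range is empty

Fix: Swap the bounds so the smaller value comes first

Corrected query:
SELECT id, name, salary FROM employees WHERE salary BETWEEN 69988 AND 129207

Result:
id | name  | salary
---+-------+-------
3  | Carol | 74238 
4  | Iris  | 124300
5  | Grace | 98199 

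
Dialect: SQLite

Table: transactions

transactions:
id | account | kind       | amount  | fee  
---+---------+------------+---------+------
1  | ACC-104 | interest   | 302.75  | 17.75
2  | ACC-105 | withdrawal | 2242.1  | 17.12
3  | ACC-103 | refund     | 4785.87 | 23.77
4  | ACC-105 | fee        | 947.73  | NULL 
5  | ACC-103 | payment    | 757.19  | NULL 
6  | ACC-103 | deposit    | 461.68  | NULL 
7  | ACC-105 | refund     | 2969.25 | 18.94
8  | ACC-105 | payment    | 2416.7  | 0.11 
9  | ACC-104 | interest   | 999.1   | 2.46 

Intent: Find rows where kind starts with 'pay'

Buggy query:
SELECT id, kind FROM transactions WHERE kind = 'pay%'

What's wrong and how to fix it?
Bug: Wildcards only work with LIKE; '=' treats '%' as a literal character

Fix: Replace '=' with LIKE so 'pay%' is treated as a pattern

Corrected query:
SELECT id, kind FROM transactions WHERE kind LIKE 'pay%'

Result:
id | kind   
---+--------
5  | payment
8  | payment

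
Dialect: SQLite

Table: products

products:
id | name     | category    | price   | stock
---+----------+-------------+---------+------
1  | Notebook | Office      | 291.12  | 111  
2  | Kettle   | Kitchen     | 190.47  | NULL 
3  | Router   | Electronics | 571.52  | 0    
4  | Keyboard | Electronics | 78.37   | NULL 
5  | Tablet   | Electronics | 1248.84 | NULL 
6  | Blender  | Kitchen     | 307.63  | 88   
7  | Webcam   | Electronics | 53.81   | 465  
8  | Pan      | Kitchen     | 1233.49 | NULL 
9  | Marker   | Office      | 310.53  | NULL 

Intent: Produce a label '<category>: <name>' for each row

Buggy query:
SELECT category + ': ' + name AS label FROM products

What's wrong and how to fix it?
Bug: SQLite uses || for string concatenation; + coerces text to numbers (yielding 0)

Fix: Use the || operator for string concatenation

Corrected query:
SELECT category || ': ' || name AS label FROM products

Result:
label                
---------------------
Office: Notebook     
Kitchen: Kettle      
Electronics: Router  
Electronics: Keyboard
Electronics: Tablet  
Kitchen: Blender     
Electronics: Webcam  
Kitchen: Pan         
Office: Marker       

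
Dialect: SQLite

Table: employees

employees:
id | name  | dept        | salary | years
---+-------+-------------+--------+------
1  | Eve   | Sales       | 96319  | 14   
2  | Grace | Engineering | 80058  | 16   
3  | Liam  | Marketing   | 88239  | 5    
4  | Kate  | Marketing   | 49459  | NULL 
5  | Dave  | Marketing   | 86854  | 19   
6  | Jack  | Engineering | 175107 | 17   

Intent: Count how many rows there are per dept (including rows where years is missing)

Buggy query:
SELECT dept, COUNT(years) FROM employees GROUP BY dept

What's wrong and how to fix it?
Bug: COUNT(column) counts non-NULL values only; rows with NULL years aren't counted

Fix: Use COUNT(*) to count all rows regardless of NULL

Corrected query:
SELECT dept, COUNT(*) FROM employees GROUP BY dept

Result:
dept        | COUNT(*)
------------+---------
Engineering | 2       
Marketing   | 3       
Sales       | 1       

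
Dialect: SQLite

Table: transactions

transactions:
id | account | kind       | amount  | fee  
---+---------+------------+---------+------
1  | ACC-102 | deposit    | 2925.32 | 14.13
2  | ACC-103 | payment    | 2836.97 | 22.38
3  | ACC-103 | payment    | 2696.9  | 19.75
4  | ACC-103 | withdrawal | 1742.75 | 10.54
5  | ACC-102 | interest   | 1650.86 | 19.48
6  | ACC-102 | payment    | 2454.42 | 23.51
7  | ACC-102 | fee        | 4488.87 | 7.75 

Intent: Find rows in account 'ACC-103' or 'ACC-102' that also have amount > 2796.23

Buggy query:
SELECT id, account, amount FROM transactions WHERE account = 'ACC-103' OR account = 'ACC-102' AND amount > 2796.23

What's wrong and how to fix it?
Bug: AND binds tighter than OR, so this parses as account = 'ACC-103' OR (account = 'ACC-102' AND amount > 2796.23)

Fix: Group the OR with parentheses (or use IN), then AND the threshold

Corrected query:
SELECT id, account, amount FROM transactions WHERE (account = 'ACC-103' OR account = 'ACC-102') AND amount > 2796.23

Result:
id | account | amount 
---+---------+--------
1  | ACC-102 | 2925.32
2  | ACC-103 | 2836.97
7  | ACC-102 | 4488.87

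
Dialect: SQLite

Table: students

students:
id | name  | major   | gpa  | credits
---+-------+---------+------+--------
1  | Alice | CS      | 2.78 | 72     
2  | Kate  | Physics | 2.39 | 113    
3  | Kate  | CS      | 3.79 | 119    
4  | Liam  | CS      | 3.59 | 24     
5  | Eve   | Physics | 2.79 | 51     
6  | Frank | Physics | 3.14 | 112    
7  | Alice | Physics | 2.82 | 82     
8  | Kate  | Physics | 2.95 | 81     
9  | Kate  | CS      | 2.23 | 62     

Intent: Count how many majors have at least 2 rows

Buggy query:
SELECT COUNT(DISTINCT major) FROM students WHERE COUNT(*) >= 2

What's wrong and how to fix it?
Bug: COUNT(*) cannot appear in WHERE; the per-group count doesn't exist yet

Fix: Group first with HAVING COUNT(*) >= 2, then COUNT the resulting groups

Corrected query:
SELECT COUNT(*) FROM (SELECT major FROM students GROUP BY major HAVING COUNT(*) >= 2)

Result:
COUNT(*)
--------
2       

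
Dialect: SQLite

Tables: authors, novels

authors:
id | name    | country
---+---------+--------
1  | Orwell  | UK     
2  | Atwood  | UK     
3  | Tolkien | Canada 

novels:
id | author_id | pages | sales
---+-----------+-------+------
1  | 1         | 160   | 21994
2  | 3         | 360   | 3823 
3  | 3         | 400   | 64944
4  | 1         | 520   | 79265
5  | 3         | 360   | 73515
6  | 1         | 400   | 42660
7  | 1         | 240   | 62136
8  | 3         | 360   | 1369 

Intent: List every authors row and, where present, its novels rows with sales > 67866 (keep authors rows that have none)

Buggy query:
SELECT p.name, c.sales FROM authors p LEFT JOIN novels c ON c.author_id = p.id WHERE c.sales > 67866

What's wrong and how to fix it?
Bug: Filtering c.sales in WHERE discards the NULL rows produced by LEFT JOIN, turning it into an inner join

Fix: Put 'c.sales > 67866' in the JOIN's ON clause instead of WHERE

Corrected query:
SELECT p.name, c.sales FROM authors p LEFT JOIN novels c ON c.author_id = p.id AND c.sales > 67866

Result:
name    | sales
--------+------
Orwell  | 79265
Atwood  | NULL 
Tolkien | 73515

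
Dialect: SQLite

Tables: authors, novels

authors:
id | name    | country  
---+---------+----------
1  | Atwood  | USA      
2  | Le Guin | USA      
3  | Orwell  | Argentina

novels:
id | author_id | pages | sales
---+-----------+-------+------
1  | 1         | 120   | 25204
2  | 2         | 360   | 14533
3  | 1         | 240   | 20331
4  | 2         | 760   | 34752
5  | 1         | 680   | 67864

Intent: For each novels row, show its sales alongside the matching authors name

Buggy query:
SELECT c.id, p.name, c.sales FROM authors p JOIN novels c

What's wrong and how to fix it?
Bug: JOIN with no ON clause produces a cartesian product; every novels row pairs with every authors row

Fix: Specify the join condition linking the foreign key to the parent id

Corrected query:
SELECT c.id, p.name, c.sales FROM authors p JOIN novels c ON c.author_id = p.id

Result:
id | name    | sales
---+---------+------
1  | Atwood  | 25204
2  | Le Guin | 14533
3  | Atwood  | 20331
4  | Le Guin | 34752
5  | Atwood  | 67864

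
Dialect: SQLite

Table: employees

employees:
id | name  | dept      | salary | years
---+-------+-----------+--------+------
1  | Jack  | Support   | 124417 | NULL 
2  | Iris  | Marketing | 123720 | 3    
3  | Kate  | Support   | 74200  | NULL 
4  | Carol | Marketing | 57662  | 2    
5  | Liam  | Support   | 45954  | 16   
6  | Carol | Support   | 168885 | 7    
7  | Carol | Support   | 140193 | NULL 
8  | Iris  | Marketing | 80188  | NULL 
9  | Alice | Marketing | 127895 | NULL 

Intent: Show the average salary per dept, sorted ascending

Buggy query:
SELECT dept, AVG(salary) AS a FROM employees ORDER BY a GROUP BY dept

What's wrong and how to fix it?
Bug: ORDER BY appears before GROUP BY; SQL clause order requires GROUP BY first

Fix: Move ORDER BY to the end, after GROUP BY

Corrected query:
SELECT dept, AVG(salary) AS a FROM employees GROUP BY dept ORDER BY a

Result:
dept      | a       
----------+---------
Marketing | 97366.25
Support   | 110729.8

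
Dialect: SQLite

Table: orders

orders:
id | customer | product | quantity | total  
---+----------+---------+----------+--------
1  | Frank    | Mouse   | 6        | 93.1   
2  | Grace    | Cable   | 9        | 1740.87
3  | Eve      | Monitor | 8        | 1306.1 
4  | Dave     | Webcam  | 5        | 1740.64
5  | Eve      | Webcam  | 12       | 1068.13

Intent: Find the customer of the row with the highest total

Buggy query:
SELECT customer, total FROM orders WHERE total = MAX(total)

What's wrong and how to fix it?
Bug: WHERE is evaluated per row; an aggregate over the whole table isn't defined there

Fix: Wrap MAX in a scalar subquery so WHERE compares against a single value

Corrected query:
SELECT customer, total FROM orders WHERE total = (SELECT MAX(total) FROM orders)

Result:
customer | total  
---------+--------
Grace    | 1740.87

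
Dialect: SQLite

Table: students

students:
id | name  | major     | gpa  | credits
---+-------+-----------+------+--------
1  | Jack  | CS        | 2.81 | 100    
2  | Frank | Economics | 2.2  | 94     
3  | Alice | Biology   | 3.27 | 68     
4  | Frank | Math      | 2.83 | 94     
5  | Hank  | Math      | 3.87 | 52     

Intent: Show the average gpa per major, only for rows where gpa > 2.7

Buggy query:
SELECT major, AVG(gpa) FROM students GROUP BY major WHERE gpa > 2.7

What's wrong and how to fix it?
Bug: Row-level WHERE must come before GROUP BY in the clause order

Fix: Move the WHERE clause before GROUP BY

Corrected query:
SELECT major, AVG(gpa) FROM students WHERE gpa > 2.7 GROUP BY major

Result:
major   | AVG(gpa)
--------+---------
Biology | 3.27    
CS      | 2.81    
Math    | 3.35    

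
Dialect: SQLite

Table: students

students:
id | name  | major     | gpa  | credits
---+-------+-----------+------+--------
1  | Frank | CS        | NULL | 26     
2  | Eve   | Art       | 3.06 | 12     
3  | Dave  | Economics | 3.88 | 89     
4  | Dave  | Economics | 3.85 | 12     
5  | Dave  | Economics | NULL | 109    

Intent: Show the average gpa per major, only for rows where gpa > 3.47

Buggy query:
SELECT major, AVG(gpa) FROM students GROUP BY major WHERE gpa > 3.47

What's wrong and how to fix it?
Bug: Row-level WHERE must come before GROUP BY in the clause order

Fix: Move the WHERE clause before GROUP BY

Corrected query:
SELECT major, AVG(gpa) FROM students WHERE gpa > 3.47 GROUP BY major

Result:
major     | AVG(gpa)
----------+---------
Economics | 3.865   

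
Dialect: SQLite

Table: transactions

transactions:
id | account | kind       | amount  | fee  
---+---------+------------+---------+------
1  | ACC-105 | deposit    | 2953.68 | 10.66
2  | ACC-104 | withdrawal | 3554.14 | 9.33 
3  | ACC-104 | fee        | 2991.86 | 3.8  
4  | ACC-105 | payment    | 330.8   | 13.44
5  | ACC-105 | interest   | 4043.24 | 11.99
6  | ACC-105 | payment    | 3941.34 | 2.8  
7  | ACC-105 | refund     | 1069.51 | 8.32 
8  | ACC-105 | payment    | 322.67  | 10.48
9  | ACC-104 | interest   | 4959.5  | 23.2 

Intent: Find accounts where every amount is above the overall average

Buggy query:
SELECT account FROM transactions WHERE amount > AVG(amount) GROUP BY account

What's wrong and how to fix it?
Bug: WHERE evaluates per row before aggregation, so AVG() is unavailable

Fix: Compute the overall average in a scalar subquery and compare each group's MIN against it in HAVING

Corrected query:
SELECT account FROM transactions GROUP BY account HAVING MIN(amount) > (SELECT AVG(amount) FROM transactions)

Result:
account
-------
ACC-104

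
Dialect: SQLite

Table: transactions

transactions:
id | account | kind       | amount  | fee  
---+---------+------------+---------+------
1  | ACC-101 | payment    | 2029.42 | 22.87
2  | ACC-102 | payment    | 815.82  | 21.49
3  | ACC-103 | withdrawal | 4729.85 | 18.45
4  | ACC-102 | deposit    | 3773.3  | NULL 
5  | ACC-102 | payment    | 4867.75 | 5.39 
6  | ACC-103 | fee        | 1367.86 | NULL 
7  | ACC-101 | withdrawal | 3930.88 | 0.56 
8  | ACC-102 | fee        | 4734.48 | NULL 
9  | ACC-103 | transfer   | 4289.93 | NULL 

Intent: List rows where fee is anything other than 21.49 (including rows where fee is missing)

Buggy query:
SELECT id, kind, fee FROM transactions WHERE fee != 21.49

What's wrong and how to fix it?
Bug: Inequality against NULL is unknown, not true; rows with NULL are dropped

Fix: Handle NULL separately with IS NULL alongside the inequality

Corrected query:
SELECT id, kind, fee FROM transactions WHERE fee != 21.49 OR fee IS NULL

Result:
id | kind       | fee  
---+------------+------
1  | payment    | 22.87
3  | withdrawal | 18.45
4  | deposit    | NULL 
5  | payment    | 5.39 
6  | fee        | NULL 
7  | withdrawal | 0.56 
8  | fee        | NULL 
9  | transfer   | NULL 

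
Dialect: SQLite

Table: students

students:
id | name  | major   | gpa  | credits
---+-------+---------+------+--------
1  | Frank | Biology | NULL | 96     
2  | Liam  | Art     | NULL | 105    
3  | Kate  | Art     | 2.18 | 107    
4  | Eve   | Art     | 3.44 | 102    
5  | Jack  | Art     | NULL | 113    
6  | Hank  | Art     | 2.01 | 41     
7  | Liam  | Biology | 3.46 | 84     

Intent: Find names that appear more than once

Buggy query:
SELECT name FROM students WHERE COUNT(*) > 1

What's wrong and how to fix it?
Bug: COUNT(*) is an aggregate and cannot be used in WHERE

Fix: Group first, then use HAVING for the count condition

Corrected query:
SELECT name FROM students GROUP BY name HAVING COUNT(*) > 1

Result:
name
----
Liam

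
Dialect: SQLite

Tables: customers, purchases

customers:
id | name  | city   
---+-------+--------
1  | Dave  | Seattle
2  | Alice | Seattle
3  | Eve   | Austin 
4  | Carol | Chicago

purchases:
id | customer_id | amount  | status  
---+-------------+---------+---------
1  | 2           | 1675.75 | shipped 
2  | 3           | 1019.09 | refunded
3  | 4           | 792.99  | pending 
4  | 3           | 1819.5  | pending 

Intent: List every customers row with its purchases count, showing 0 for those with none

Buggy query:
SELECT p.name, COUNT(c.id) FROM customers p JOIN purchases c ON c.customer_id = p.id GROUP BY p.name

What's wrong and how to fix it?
Bug: INNER JOIN drops customers rows that have no matching purchases rows

Fix: Use LEFT JOIN so parents without children still appear (COUNT(c.id) gives 0)

Corrected query:
SELECT p.name, COUNT(c.id) FROM customers p LEFT JOIN purchases c ON c.customer_id = p.id GROUP BY p.name

Result:
name  | COUNT(c.id)
------+------------
Alice | 1          
Carol | 1          
Dave  | 0          
Eve   | 2          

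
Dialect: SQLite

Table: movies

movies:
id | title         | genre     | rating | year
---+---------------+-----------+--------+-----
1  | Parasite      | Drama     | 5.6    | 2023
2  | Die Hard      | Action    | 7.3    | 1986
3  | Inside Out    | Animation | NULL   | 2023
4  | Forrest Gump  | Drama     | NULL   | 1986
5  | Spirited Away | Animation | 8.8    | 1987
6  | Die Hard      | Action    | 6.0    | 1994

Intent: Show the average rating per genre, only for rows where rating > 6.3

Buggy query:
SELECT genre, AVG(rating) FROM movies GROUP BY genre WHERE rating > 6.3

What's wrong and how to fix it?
Bug: Row-level WHERE must come before GROUP BY in the clause order

Fix: Place WHERE between FROM and GROUP BY

Corrected query:
SELECT genre, AVG(rating) FROM movies WHERE rating > 6.3 GROUP BY genre

Result:
genre     | AVG(rating)
----------+------------
Action    | 7.3        
Animation | 8.8        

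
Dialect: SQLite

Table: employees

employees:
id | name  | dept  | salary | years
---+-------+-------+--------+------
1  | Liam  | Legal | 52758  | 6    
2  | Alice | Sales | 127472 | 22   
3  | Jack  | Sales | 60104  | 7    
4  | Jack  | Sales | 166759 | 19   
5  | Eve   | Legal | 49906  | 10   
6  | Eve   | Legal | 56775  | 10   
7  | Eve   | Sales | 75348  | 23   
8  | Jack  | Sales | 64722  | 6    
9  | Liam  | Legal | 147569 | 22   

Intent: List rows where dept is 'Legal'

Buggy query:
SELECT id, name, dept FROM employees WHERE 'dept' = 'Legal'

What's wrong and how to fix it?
Bug: 'dept' in single quotes is a string literal, not the column; the comparison is literal-vs-literal and never true

Fix: Remove the quotes around the column name (or use double quotes for an identifier)

Corrected query:
SELECT id, name, dept FROM employees WHERE dept = 'Legal'

Result:
id | name | dept 
---+------+------
1  | Liam | Legal
5  | Eve  | Legal
6  | Eve  | Legal
9  | Liam | Legal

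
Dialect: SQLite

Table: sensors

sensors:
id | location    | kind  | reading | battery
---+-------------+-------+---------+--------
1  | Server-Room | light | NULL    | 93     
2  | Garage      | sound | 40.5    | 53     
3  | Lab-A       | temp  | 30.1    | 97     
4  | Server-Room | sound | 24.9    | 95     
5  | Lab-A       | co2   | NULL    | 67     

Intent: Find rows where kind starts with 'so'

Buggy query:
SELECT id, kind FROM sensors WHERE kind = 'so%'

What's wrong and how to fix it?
Bug: '=' compares the literal string including the % character; pattern matching needs LIKE

Fix: Use LIKE for wildcard pattern matching

Corrected query:
SELECT id, kind FROM sensors WHERE kind LIKE 'so%'

Result:
id | kind 
---+------
2  | sound
4  | sound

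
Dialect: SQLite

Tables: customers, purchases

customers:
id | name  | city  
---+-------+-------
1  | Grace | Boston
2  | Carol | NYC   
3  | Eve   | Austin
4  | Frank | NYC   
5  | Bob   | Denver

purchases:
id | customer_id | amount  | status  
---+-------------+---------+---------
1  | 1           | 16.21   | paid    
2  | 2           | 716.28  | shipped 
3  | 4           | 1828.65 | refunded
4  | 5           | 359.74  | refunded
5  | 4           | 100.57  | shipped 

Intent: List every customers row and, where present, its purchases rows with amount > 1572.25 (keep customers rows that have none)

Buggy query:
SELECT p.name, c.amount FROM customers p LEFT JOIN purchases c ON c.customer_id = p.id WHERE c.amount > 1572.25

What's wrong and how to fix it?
Bug: Filtering c.amount in WHERE discards the NULL rows produced by LEFT JOIN, turning it into an inner join

Fix: Move the right-table condition into the ON clause so unmatched parents are kept

Corrected query:
SELECT p.name, c.amount FROM customers p LEFT JOIN purchases c ON c.customer_id = p.id AND c.amount > 1572.25

Result:
name  | amount 
------+--------
Grace | NULL   
Carol | NULL   
Eve   | NULL   
Frank | 1828.65
Bob   | NULL   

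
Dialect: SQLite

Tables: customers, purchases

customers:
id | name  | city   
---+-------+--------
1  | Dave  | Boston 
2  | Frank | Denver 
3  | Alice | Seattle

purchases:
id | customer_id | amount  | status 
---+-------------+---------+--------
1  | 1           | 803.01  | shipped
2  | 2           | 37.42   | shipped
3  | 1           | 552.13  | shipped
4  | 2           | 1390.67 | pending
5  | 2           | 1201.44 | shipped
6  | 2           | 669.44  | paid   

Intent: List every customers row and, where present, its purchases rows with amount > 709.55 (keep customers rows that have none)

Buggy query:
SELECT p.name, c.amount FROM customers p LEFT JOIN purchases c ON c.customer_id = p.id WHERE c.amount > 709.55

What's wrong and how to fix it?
Bug: Filtering c.amount in WHERE discards the NULL rows produced by LEFT JOIN, turning it into an inner join

Fix: Put 'c.amount > 709.55' in the JOIN's ON clause instead of WHERE

Corrected query:
SELECT p.name, c.amount FROM customers p LEFT JOIN purchases c ON c.customer_id = p.id AND c.amount > 709.55

Result:
name  | amount 
------+--------
Dave  | 803.01 
Frank | 1201.44
Frank | 1390.67
Alice | NULL   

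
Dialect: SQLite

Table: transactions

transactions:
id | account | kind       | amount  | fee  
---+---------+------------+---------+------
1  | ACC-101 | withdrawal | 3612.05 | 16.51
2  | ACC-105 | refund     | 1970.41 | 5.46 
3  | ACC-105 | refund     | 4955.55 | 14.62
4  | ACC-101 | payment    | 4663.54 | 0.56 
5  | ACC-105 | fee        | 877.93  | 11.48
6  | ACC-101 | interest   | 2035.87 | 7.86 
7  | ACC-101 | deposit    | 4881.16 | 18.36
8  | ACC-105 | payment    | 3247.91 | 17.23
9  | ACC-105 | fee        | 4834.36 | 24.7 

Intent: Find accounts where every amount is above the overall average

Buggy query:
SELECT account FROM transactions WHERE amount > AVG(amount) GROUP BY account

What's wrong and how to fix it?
Bug: AVG() is an aggregate; it can't sit directly in WHERE

Fix: Use a subquery for AVG and a HAVING MIN(...) filter so the condition holds for every row in the group

Corrected query:
SELECT account FROM transactions GROUP BY account HAVING MIN(amount) > (SELECT AVG(amount) FROM transactions)

Result:
(no rows)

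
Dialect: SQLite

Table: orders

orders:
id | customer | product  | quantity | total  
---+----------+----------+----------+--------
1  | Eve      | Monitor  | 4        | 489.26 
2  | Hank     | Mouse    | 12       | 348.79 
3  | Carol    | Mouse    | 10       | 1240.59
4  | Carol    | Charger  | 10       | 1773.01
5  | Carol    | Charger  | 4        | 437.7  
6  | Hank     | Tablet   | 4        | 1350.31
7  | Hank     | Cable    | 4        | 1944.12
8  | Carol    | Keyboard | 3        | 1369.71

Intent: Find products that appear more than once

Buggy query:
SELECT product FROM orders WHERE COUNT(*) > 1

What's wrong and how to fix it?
Bug: WHERE can't reference COUNT(*); aggregates are computed after WHERE

Fix: Group first, then use HAVING for the count condition

Corrected query:
SELECT product FROM orders GROUP BY product HAVING COUNT(*) > 1

Result:
product
-------
Charger
Mouse  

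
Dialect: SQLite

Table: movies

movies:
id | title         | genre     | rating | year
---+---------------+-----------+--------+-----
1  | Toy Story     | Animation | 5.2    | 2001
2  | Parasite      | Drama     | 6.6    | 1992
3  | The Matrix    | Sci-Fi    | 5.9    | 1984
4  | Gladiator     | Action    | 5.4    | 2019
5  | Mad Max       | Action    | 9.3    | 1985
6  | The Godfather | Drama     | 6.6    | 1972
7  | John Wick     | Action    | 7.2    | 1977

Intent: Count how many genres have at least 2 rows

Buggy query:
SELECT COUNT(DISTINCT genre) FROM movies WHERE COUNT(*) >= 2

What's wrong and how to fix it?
Bug: WHERE filters individual rows, not groups, so a group-level COUNT is invalid there

Fix: Use a subquery that GROUPs and filters with HAVING, then count its rows

Corrected query:
SELECT COUNT(*) FROM (SELECT genre FROM movies GROUP BY genre HAVING COUNT(*) >= 2)

Result:
COUNT(*)
--------
2       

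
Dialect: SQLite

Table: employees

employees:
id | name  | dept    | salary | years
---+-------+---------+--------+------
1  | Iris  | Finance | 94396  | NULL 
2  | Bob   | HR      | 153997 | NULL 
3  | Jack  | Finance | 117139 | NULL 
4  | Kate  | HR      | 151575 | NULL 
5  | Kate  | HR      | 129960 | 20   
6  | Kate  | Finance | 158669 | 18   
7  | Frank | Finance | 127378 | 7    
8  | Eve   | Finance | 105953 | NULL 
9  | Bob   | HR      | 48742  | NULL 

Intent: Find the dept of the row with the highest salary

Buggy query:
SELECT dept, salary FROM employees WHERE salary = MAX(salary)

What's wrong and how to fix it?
Bug: MAX(salary) is an aggregate and cannot be used directly in WHERE

Fix: Use a subquery: WHERE salary = (SELECT MAX(salary) FROM employees)

Corrected query:
SELECT dept, salary FROM employees WHERE salary = (SELECT MAX(salary) FROM employees)

Result:
dept    | salary
--------+-------
Finance | 158669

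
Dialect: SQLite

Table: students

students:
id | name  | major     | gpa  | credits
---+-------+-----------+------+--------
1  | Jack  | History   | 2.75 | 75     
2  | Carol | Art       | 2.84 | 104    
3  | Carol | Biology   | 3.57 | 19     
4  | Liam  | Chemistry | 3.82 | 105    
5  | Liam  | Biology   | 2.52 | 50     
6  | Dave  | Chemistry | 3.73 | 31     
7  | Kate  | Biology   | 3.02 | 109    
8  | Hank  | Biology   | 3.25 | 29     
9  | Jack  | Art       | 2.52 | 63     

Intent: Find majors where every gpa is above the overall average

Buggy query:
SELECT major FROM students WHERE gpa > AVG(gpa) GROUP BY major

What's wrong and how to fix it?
Bug: WHERE evaluates per row before aggregation, so AVG() is unavailable

Fix: Compute the overall average in a scalar subquery and compare each group's MIN against it in HAVING

Corrected query:
SELECT major FROM students GROUP BY major HAVING MIN(gpa) > (SELECT AVG(gpa) FROM students)

Result:
major    
---------
Chemistry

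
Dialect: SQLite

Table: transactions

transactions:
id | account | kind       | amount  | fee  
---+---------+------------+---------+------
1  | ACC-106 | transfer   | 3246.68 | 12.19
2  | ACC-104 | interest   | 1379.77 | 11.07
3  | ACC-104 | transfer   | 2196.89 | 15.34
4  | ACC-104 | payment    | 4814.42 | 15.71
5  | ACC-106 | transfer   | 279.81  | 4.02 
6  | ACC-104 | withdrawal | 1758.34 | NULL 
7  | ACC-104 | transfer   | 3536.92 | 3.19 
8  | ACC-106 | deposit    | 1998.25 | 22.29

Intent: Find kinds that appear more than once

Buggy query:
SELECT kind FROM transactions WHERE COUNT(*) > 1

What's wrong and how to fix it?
Bug: WHERE can't reference COUNT(*); aggregates are computed after WHERE

Fix: GROUP BY kind, then filter groups with HAVING COUNT(*) > 1

Corrected query:
SELECT kind FROM transactions GROUP BY kind HAVING COUNT(*) > 1

Result:
kind    
--------
transfer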